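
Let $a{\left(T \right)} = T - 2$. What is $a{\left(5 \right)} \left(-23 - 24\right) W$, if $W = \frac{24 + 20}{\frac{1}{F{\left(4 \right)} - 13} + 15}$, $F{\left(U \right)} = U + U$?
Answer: $- \frac{15510}{37} \approx -419.19$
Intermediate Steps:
$a{\left(T \right)} = -2 + T$ ($a{\left(T \right)} = T - 2 = -2 + T$)
$F{\left(U \right)} = 2 U$
$W = \frac{110}{37}$ ($W = \frac{24 + 20}{\frac{1}{2 \cdot 4 - 13} + 15} = \frac{44}{\frac{1}{8 - 13} + 15} = \frac{44}{\frac{1}{-5} + 15} = \frac{44}{- \frac{1}{5} + 15} = \frac{44}{\frac{74}{5}} = 44 \cdot \frac{5}{74} = \frac{110}{37} \approx 2.973$)
$a{\left(5 \right)} \left(-23 - 24\right) W = \left(-2 + 5\right) \left(-23 - 24\right) \frac{110}{37} = 3 \left(-23 - 24\right) \frac{110}{37} = 3 \left(-47\right) \frac{110}{37} = \left(-141\right) \frac{110}{37} = - \frac{15510}{37}$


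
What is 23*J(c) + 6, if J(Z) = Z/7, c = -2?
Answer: -4/7 ≈ -0.57143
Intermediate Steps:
J(Z) = Z/7 (J(Z) = Z*(⅐) = Z/7)
23*J(c) + 6 = 23*((⅐)*(-2)) + 6 = 23*(-2/7) + 6 = -46/7 + 6 = -4/7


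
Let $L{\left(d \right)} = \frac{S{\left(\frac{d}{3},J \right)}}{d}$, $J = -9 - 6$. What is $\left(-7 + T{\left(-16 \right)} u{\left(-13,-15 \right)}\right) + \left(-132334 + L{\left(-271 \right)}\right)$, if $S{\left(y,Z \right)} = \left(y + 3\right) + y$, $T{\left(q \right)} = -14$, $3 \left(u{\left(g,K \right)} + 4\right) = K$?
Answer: $- \frac{107490262}{813} \approx -1.3221 \cdot 10^{5}$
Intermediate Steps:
$u{\left(g,K \right)} = -4 + \frac{K}{3}$
$J = -15$ ($J = -9 - 6 = -15$)
$S{\left(y,Z \right)} = 3 + 2 y$ ($S{\left(y,Z \right)} = \left(3 + y\right) + y = 3 + 2 y$)
$L{\left(d \right)} = \frac{3 + \frac{2 d}{3}}{d}$ ($L{\left(d \right)} = \frac{3 + 2 \frac{d}{3}}{d} = \frac{3 + \frac{2 d}{3}}{d}$)
$\left(-7 + T{\left(-16 \right)} u{\left(-13,-15 \right)}\right) + \left(-132334 + L{\left(-271 \right)}\right) = \left(-7 - 14 \left(-4 + \frac{1}{3} \left(-15\right)\right)\right) - \left(\frac{397000}{3} + \frac{3}{271}\right) = \left(-7 - 14 \left(-4 - 5\right)\right) + \left(-132334 + \left(\frac{2}{3} + 3 \left(- \frac{1}{271}\right)\right)\right) = \left(-7 - -126\right) + \left(-132334 + \left(\frac{2}{3} - \frac{3}{271}\right)\right) = \left(-7 + 126\right) + \left(-132334 + \frac{533}{813}\right) = 119 - \frac{107587009}{813} = - \frac{107490262}{813}$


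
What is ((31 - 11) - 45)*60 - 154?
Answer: -1654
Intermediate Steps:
((31 - 11) - 45)*60 - 154 = (20 - 45)*60 - 154 = -25*60 - 154 = -1500 - 154 = -1654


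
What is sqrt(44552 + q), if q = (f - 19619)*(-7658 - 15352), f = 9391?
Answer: 4*sqrt(14711927) ≈ 15342.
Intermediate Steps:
q = 235346280 (q = (9391 - 19619)*(-7658 - 15352) = -10228*(-23010) = 235346280)
sqrt(44552 + q) = sqrt(44552 + 235346280) = sqrt(235390832) = 4*sqrt(14711927)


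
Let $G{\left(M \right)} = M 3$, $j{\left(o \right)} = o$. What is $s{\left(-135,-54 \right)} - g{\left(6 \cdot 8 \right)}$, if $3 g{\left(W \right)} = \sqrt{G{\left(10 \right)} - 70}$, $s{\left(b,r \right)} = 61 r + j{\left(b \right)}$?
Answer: $-3429 - \frac{2 i \sqrt{10}}{3} \approx -3429.0 - 2.1082 i$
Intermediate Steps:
$G{\left(M \right)} = 3 M$
$s{\left(b,r \right)} = b + 61 r$ ($s{\left(b,r \right)} = 61 r + b = b + 61 r$)
$g{\left(W \right)} = \frac{2 i \sqrt{10}}{3}$ ($g{\left(W \right)} = \frac{\sqrt{3 \cdot 10 - 70}}{3} = \frac{\sqrt{30 - 70}}{3} = \frac{\sqrt{-40}}{3} = \frac{2 i \sqrt{10}}{3}$)
$s{\left(-135,-54 \right)} - g{\left(6 \cdot 8 \right)} = \left(-135 + 61 \left(-54\right)\right) - \frac{2 i \sqrt{10}}{3} = \left(-135 - 3294\right) - \frac{2 i \sqrt{10}}{3} = -3429 - \frac{2 i \sqrt{10}}{3}$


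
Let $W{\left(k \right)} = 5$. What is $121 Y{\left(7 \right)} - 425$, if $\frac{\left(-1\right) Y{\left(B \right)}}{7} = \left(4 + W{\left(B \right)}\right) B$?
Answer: $-53786$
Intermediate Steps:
$Y{\left(B \right)} = - 63 B$ ($Y{\left(B \right)} = - 7 \left(4 + 5\right) B = - 7 \cdot 9 B = - 63 B$)
$121 Y{\left(7 \right)} - 425 = 121 \left(\left(-63\right) 7\right) - 425 = 121 \left(-441\right) - 425 = -53361 - 425 = -53786$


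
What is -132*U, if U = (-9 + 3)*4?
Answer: 3168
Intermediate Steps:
U = -24 (U = -6*4 = -24)
-132*U = -132*(-24) = 3168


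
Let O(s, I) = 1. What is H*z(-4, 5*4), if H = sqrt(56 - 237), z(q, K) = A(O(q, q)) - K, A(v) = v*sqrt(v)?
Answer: -19*I*sqrt(181) ≈ -255.62*I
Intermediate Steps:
A(v) = v**(3/2)
z(q, K) = 1 - K (z(q, K) = 1**(3/2) - K = 1 - K)
H = I*sqrt(181) (H = sqrt(-181) = I*sqrt(181) ≈ 13.454*I)
H*z(-4, 5*4) = (I*sqrt(181))*(1 - 5*4) = (I*sqrt(181))*(1 - 1*20) = (I*sqrt(181))*(1 - 20) = (I*sqrt(181))*(-19) = -19*I*sqrt(181)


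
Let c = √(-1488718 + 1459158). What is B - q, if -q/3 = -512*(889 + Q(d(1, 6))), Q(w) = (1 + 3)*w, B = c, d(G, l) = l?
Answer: -1402368 + 2*I*√7390 ≈ -1.4024e+6 + 171.93*I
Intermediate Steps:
c = 2*I*√7390 (c = √(-29560) = 2*I*√7390 ≈ 171.93*I)
B = 2*I*√7390 ≈ 171.93*I
Q(w) = 4*w
q = 1402368 (q = -(-1536)*(889 + 4*6) = -(-1536)*(889 + 24) = -(-1536)*913 = -3*(-467456) = 1402368)
B - q = 2*I*√7390 - 1*1402368 = 2*I*√7390 - 1402368 = -1402368 + 2*I*√7390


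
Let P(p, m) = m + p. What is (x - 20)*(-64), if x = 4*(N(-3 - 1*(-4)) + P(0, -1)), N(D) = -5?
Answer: 2816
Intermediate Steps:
x = -24 (x = 4*(-5 + (-1 + 0)) = 4*(-5 - 1) = 4*(-6) = -24)
(x - 20)*(-64) = (-24 - 20)*(-64) = -44*(-64) = 2816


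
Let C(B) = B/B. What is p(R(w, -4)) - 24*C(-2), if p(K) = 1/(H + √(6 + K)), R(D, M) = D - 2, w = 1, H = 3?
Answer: -93/4 - √5/4 ≈ -23.809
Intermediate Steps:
R(D, M) = -2 + D
p(K) = 1/(3 + √(6 + K))
C(B) = 1
p(R(w, -4)) - 24*C(-2) = 1/(3 + √(6 + (-2 + 1))) - 24*1 = 1/(3 + √(6 - 1)) - 24 = 1/(3 + √5) - 24 = -24 + 1/(3 + √5)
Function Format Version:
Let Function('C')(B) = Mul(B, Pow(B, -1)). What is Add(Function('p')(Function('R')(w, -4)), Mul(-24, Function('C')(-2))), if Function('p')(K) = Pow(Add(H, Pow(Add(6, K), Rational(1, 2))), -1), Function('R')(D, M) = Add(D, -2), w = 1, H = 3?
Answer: Add(Rational(-93, 4), Mul(Rational(-1, 4), Pow(5, Rational(1, 2)))) ≈ -23.809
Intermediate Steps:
Function('R')(D, M) = Add(-2, D)
Function('p')(K) = Pow(Add(3, Pow(Add(6, K), Rational(1, 2))), -1)
Function('C')(B) = 1
Add(Function('p')(Function('R')(w, -4)), Mul(-24, Function('C')(-2))) = Add(Pow(Add(3, Pow(Add(6, Add(-2, 1)), Rational(1, 2))), -1), Mul(-24, 1)) = Add(Pow(Add(3, Pow(Add(6, -1), Rational(1, 2))), -1), -24) = Add(Pow(Add(3, Pow(5, Rational(1, 2))), -1), -24) = Add(-24, Pow(Add(3, Pow(5, Rational(1, 2))), -1))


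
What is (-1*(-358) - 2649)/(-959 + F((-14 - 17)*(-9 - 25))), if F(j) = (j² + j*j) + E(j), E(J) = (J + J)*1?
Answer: -29/28139 ≈ -0.0010306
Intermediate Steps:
E(J) = 2*J (E(J) = (2*J)*1 = 2*J)
F(j) = 2*j + 2*j² (F(j) = (j² + j*j) + 2*j = (j² + j²) + 2*j = 2*j² + 2*j = 2*j + 2*j²)
(-1*(-358) - 2649)/(-959 + F((-14 - 17)*(-9 - 25))) = (-1*(-358) - 2649)/(-959 + 2*((-14 - 17)*(-9 - 25))*(1 + (-14 - 17)*(-9 - 25))) = (358 - 2649)/(-959 + 2*(-31*(-34))*(1 - 31*(-34))) = -2291/(-959 + 2*1054*(1 + 1054)) = -2291/(-959 + 2*1054*1055) = -2291/(-959 + 2223940) = -2291/2222981 = -2291*1/2222981 = -29/28139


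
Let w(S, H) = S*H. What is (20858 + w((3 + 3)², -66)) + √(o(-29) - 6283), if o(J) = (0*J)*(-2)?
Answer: 18482 + I*√6283 ≈ 18482.0 + 79.265*I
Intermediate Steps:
o(J) = 0 (o(J) = 0*(-2) = 0)
w(S, H) = H*S
(20858 + w((3 + 3)², -66)) + √(o(-29) - 6283) = (20858 - 66*(3 + 3)²) + √(0 - 6283) = (20858 - 66*6²) + √(-6283) = (20858 - 66*36) + I*√6283 = (20858 - 2376) + I*√6283 = 18482 + I*√6283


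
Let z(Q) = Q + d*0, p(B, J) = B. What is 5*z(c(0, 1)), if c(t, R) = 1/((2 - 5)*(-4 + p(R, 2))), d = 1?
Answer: 5/9 ≈ 0.55556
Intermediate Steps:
c(t, R) = 1/(12 - 3*R) (c(t, R) = 1/((2 - 5)*(-4 + R)) = 1/(-3*(-4 + R)) = 1/(12 - 3*R))
z(Q) = Q (z(Q) = Q + 1*0 = Q + 0 = Q)
5*z(c(0, 1)) = 5*(-1/(-12 + 3*1)) = 5*(-1/(-12 + 3)) = 5*(-1/(-9)) = 5*(-1*(-1/9)) = 5*(1/9) = 5/9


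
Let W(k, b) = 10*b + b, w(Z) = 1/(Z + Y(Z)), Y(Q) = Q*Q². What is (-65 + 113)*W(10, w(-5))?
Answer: -264/65 ≈ -4.0615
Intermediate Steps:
Y(Q) = Q³
w(Z) = 1/(Z + Z³)
W(k, b) = 11*b
(-65 + 113)*W(10, w(-5)) = (-65 + 113)*(11/(-5 + (-5)³)) = 48*(11/(-5 - 125)) = 48*(11/(-130)) = 48*(11*(-1/130)) = 48*(-11/130) = -264/65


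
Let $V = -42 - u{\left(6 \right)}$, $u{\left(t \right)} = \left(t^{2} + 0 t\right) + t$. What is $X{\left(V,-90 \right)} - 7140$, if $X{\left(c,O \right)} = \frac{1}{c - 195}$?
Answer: $- \frac{1992061}{279} \approx -7140.0$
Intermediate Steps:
$u{\left(t \right)} = t + t^{2}$ ($u{\left(t \right)} = \left(t^{2} + 0\right) + t = t^{2} + t = t + t^{2}$)
$V = -84$ ($V = -42 - 6 \left(1 + 6\right) = -42 - 6 \cdot 7 = -42 - 42 = -84$)
$X{\left(c,O \right)} = \frac{1}{-195 + c}$
$X{\left(V,-90 \right)} - 7140 = \frac{1}{-195 - 84} - 7140 = \frac{1}{-279} - 7140 = - \frac{1}{279} - 7140 = - \frac{1992061}{279}$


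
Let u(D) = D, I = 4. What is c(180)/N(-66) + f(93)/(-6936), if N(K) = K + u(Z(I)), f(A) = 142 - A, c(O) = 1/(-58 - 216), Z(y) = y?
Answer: -206369/29457192 ≈ -0.0070057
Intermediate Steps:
c(O) = -1/274 (c(O) = 1/(-274) = -1/274)
N(K) = 4 + K (N(K) = K + 4 = 4 + K)
c(180)/N(-66) + f(93)/(-6936) = -1/(274*(4 - 66)) + (142 - 1*93)/(-6936) = -1/274/(-62) + (142 - 93)*(-1/6936) = -1/274*(-1/62) + 49*(-1/6936) = 1/16988 - 49/6936 = -206369/29457192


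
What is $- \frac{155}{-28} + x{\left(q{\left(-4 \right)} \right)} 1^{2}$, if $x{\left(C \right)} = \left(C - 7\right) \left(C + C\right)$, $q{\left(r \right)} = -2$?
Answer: $\frac{1163}{28} \approx 41.536$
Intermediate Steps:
$x{\left(C \right)} = 2 C \left(-7 + C\right)$ ($x{\left(C \right)} = \left(-7 + C\right) 2 C = 2 C \left(-7 + C\right)$)
$- \frac{155}{-28} + x{\left(q{\left(-4 \right)} \right)} 1^{2} = - \frac{155}{-28} + 2 \left(-2\right) \left(-7 - 2\right) 1^{2} = \left(-155\right) \left(- \frac{1}{28}\right) + 2 \left(-2\right) \left(-9\right) 1 = \frac{155}{28} + 36 \cdot 1 = \frac{155}{28} + 36 = \frac{1163}{28}$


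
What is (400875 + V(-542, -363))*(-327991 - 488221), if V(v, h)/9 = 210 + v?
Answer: -324760144044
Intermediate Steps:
V(v, h) = 1890 + 9*v (V(v, h) = 9*(210 + v) = 1890 + 9*v)
(400875 + V(-542, -363))*(-327991 - 488221) = (400875 + (1890 + 9*(-542)))*(-327991 - 488221) = (400875 + (1890 - 4878))*(-816212) = (400875 - 2988)*(-816212) = 397887*(-816212) = -324760144044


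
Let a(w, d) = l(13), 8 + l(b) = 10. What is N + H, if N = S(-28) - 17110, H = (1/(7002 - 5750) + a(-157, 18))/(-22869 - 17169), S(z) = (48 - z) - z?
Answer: -284156519987/16709192 ≈ -17006.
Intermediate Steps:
l(b) = 2 (l(b) = -8 + 10 = 2)
a(w, d) = 2
S(z) = 48 - 2*z
H = -835/16709192 (H = (1/(7002 - 5750) + 2)/(-22869 - 17169) = (1/1252 + 2)/(-40038) = (1/1252 + 2)*(-1/40038) = (2505/1252)*(-1/40038) = -835/16709192 ≈ -4.9972e-5)
N = -17006 (N = (48 - 2*(-28)) - 17110 = (48 + 56) - 17110 = 104 - 17110 = -17006)
N + H = -17006 - 835/16709192 = -284156519987/16709192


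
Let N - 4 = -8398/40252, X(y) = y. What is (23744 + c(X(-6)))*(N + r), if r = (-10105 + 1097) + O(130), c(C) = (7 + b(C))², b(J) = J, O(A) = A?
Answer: -4240912159635/20126 ≈ -2.1072e+8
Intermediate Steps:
N = 76305/20126 (N = 4 - 8398/40252 = 4 - 8398*1/40252 = 4 - 4199/20126 = 76305/20126 ≈ 3.7914)
c(C) = (7 + C)²
r = -8878 (r = (-10105 + 1097) + 130 = -9008 + 130 = -8878)
(23744 + c(X(-6)))*(N + r) = (23744 + (7 - 6)²)*(76305/20126 - 8878) = (23744 + 1²)*(-178602323/20126) = (23744 + 1)*(-178602323/20126) = 23745*(-178602323/20126) = -4240912159635/20126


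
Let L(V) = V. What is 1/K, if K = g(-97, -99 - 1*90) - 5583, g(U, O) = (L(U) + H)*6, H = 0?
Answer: -1/6165 ≈ -0.00016221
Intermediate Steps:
g(U, O) = 6*U (g(U, O) = (U + 0)*6 = U*6 = 6*U)
K = -6165 (K = 6*(-97) - 5583 = -582 - 5583 = -6165)
1/K = 1/(-6165) = -1/6165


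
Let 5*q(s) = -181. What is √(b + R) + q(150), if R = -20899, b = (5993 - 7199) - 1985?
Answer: -181/5 + I*√24090 ≈ -36.2 + 155.21*I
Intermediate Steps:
q(s) = -181/5 (q(s) = (⅕)*(-181) = -181/5)
b = -3191 (b = -1206 - 1985 = -3191)
√(b + R) + q(150) = √(-3191 - 20899) - 181/5 = √(-24090) - 181/5 = I*√24090 - 181/5 = -181/5 + I*√24090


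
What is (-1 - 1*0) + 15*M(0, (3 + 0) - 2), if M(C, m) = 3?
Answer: 44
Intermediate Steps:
(-1 - 1*0) + 15*M(0, (3 + 0) - 2) = (-1 - 1*0) + 15*3 = (-1 + 0) + 45 = -1 + 45 = 44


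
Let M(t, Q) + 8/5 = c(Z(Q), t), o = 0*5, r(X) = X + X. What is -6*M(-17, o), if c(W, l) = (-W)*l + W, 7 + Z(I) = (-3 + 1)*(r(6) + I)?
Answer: 16788/5 ≈ 3357.6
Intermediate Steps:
r(X) = 2*X
Z(I) = -31 - 2*I (Z(I) = -7 + (-3 + 1)*(2*6 + I) = -7 - 2*(12 + I) = -7 + (-24 - 2*I) = -31 - 2*I)
c(W, l) = W - W*l (c(W, l) = -W*l + W = W - W*l)
o = 0
M(t, Q) = -8/5 + (1 - t)*(-31 - 2*Q) (M(t, Q) = -8/5 + (-31 - 2*Q)*(1 - t) = -8/5 + (1 - t)*(-31 - 2*Q))
-6*M(-17, o) = -6*(-8/5 + (-1 - 17)*(31 + 2*0)) = -6*(-8/5 - 18*(31 + 0)) = -6*(-8/5 - 18*31) = -6*(-8/5 - 558) = -6*(-2798/5) = 16788/5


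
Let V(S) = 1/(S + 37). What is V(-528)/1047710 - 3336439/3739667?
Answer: -1716349671542457/1923780477671870 ≈ -0.89218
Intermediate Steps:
V(S) = 1/(37 + S)
V(-528)/1047710 - 3336439/3739667 = 1/((37 - 528)*1047710) - 3336439/3739667 = (1/1047710)/(-491) - 3336439*1/3739667 = -1/491*1/1047710 - 3336439/3739667 = -1/514425610 - 3336439/3739667 = -1716349671542457/1923780477671870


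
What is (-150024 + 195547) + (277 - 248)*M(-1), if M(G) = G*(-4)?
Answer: 45639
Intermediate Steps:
M(G) = -4*G
(-150024 + 195547) + (277 - 248)*M(-1) = (-150024 + 195547) + (277 - 248)*(-4*(-1)) = 45523 + 29*4 = 45523 + 116 = 45639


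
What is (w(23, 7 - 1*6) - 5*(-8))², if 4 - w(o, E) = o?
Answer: 441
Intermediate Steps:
w(o, E) = 4 - o
(w(23, 7 - 1*6) - 5*(-8))² = ((4 - 1*23) - 5*(-8))² = ((4 - 23) + 40)² = (-19 + 40)² = 21² = 441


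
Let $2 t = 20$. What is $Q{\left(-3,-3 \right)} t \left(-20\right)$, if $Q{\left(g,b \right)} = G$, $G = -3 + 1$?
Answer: $400$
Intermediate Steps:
$t = 10$ ($t = \frac{1}{2} \cdot 20 = 10$)
$G = -2$
$Q{\left(g,b \right)} = -2$
$Q{\left(-3,-3 \right)} t \left(-20\right) = \left(-2\right) 10 \left(-20\right) = \left(-20\right) \left(-20\right) = 400$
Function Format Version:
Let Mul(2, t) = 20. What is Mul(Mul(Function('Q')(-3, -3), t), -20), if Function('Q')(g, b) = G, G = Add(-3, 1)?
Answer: 400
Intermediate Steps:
t = 10 (t = Mul(Rational(1, 2), 20) = 10)
G = -2
Function('Q')(g, b) = -2
Mul(Mul(Function('Q')(-3, -3), t), -20) = Mul(Mul(-2, 10), -20) = Mul(-20, -20) = 400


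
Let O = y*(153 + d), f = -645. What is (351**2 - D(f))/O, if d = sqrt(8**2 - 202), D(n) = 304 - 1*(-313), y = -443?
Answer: -6251784/3477107 + 122584*I*sqrt(138)/10431321 ≈ -1.798 + 0.13805*I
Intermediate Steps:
D(n) = 617 (D(n) = 304 + 313 = 617)
d = I*sqrt(138) (d = sqrt(64 - 202) = sqrt(-138) = I*sqrt(138) ≈ 11.747*I)
O = -67779 - 443*I*sqrt(138) (O = -443*(153 + I*sqrt(138)) = -67779 - 443*I*sqrt(138) ≈ -67779.0 - 5204.1*I)
(351**2 - D(f))/O = (351**2 - 1*617)/(-67779 - 443*I*sqrt(138)) = (123201 - 617)/(-67779 - 443*I*sqrt(138)) = 122584/(-67779 - 443*I*sqrt(138))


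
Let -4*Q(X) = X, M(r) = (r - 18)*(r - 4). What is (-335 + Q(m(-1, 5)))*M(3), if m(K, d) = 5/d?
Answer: -20115/4 ≈ -5028.8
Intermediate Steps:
M(r) = (-18 + r)*(-4 + r)
Q(X) = -X/4
(-335 + Q(m(-1, 5)))*M(3) = (-335 - 5/(4*5))*(72 + 3² - 22*3) = (-335 - 5/(4*5))*(72 + 9 - 66) = (-335 - ¼*1)*15 = (-335 - ¼)*15 = -1341/4*15 = -20115/4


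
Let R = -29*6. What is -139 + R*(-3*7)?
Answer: 3515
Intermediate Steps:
R = -174
-139 + R*(-3*7) = -139 - (-522)*7 = -139 - 174*(-21) = -139 + 3654 = 3515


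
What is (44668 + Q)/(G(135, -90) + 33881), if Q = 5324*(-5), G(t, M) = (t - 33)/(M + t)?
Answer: 270720/508249 ≈ 0.53265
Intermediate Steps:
G(t, M) = (-33 + t)/(M + t)
Q = -26620
(44668 + Q)/(G(135, -90) + 33881) = (44668 - 26620)/((-33 + 135)/(-90 + 135) + 33881) = 18048/(102/45 + 33881) = 18048/((1/45)*102 + 33881) = 18048/(34/15 + 33881) = 18048/(508249/15) = 18048*(15/508249) = 270720/508249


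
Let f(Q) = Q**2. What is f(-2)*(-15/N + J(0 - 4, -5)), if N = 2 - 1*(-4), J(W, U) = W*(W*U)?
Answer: -330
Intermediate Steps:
J(W, U) = U*W**2 (J(W, U) = W*(U*W) = U*W**2)
N = 6 (N = 2 + 4 = 6)
f(-2)*(-15/N + J(0 - 4, -5)) = (-2)**2*(-15/6 - 5*(0 - 4)**2) = 4*(-15*1/6 - 5*(-4)**2) = 4*(-5/2 - 5*16) = 4*(-5/2 - 80) = 4*(-165/2) = -330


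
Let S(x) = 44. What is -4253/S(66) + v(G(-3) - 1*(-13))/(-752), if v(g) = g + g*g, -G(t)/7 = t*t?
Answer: -413257/4136 ≈ -99.917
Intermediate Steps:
G(t) = -7*t**2 (G(t) = -7*t*t = -7*t**2)
v(g) = g + g**2
-4253/S(66) + v(G(-3) - 1*(-13))/(-752) = -4253/44 + ((-7*(-3)**2 - 1*(-13))*(1 + (-7*(-3)**2 - 1*(-13))))/(-752) = -4253*1/44 + ((-7*9 + 13)*(1 + (-7*9 + 13)))*(-1/752) = -4253/44 + ((-63 + 13)*(1 + (-63 + 13)))*(-1/752) = -4253/44 - 50*(1 - 50)*(-1/752) = -4253/44 - 50*(-49)*(-1/752) = -4253/44 + 2450*(-1/752) = -4253/44 - 1225/376 = -413257/4136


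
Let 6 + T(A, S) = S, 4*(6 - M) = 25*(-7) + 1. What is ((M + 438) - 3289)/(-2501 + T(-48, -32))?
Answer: 5603/5078 ≈ 1.1034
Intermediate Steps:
M = 99/2 (M = 6 - (25*(-7) + 1)/4 = 6 - (-175 + 1)/4 = 6 - 1/4*(-174) = 6 + 87/2 = 99/2 ≈ 49.500)
T(A, S) = -6 + S
((M + 438) - 3289)/(-2501 + T(-48, -32)) = ((99/2 + 438) - 3289)/(-2501 + (-6 - 32)) = (975/2 - 3289)/(-2501 - 38) = -5603/2/(-2539) = -5603/2*(-1/2539) = 5603/5078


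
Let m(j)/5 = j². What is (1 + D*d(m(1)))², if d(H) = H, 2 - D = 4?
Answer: 81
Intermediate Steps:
D = -2 (D = 2 - 1*4 = 2 - 4 = -2)
m(j) = 5*j²
(1 + D*d(m(1)))² = (1 - 10*1²)² = (1 - 10)² = (-9)² = 81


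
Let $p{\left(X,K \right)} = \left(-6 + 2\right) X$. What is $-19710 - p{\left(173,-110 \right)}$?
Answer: $-19018$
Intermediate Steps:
$p{\left(X,K \right)} = - 4 X$
$-19710 - p{\left(173,-110 \right)} = -19710 - \left(-4\right) 173 = -19710 - -692 = -19710 + 692 = -19018$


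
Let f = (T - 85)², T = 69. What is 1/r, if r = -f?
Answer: -1/256 ≈ -0.0039063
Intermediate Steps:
f = 256 (f = (69 - 85)² = (-16)² = 256)
r = -256 (r = -1*256 = -256)
1/r = 1/(-256) = -1/256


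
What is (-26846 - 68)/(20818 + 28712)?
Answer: -13457/24765 ≈ -0.54339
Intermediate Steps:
(-26846 - 68)/(20818 + 28712) = -26914/49530 = -26914*1/49530 = -13457/24765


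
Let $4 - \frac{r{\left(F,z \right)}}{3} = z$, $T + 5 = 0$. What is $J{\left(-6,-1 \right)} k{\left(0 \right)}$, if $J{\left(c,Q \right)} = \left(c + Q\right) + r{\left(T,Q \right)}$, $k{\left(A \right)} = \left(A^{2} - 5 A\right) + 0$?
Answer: $0$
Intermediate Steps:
$T = -5$ ($T = -5 + 0 = -5$)
$r{\left(F,z \right)} = 12 - 3 z$
$k{\left(A \right)} = A^{2} - 5 A$
$J{\left(c,Q \right)} = 12 + c - 2 Q$ ($J{\left(c,Q \right)} = \left(c + Q\right) - \left(-12 + 3 Q\right) = \left(Q + c\right) - \left(-12 + 3 Q\right) = 12 + c - 2 Q$)
$J{\left(-6,-1 \right)} k{\left(0 \right)} = \left(12 - 6 - -2\right) 0 \left(-5 + 0\right) = \left(12 - 6 + 2\right) 0 \left(-5\right) = 8 \cdot 0 = 0$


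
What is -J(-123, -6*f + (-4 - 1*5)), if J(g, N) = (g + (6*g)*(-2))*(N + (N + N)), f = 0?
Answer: 36531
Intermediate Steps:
J(g, N) = -33*N*g (J(g, N) = (g - 12*g)*(N + 2*N) = (-11*g)*(3*N) = -33*N*g)
-J(-123, -6*f + (-4 - 1*5)) = -(-33)*(-6*0 + (-4 - 1*5))*(-123) = -(-33)*(0 + (-4 - 5))*(-123) = -(-33)*(0 - 9)*(-123) = -(-33)*(-9)*(-123) = -1*(-36531) = 36531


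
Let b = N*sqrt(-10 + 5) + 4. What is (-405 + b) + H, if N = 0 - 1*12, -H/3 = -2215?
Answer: 6244 - 12*I*sqrt(5) ≈ 6244.0 - 26.833*I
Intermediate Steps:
H = 6645 (H = -3*(-2215) = 6645)
N = -12 (N = 0 - 12 = -12)
b = 4 - 12*I*sqrt(5) (b = -12*sqrt(-10 + 5) + 4 = -12*I*sqrt(5) + 4 = 4 - 12*I*sqrt(5) ≈ 4.0 - 26.833*I)
(-405 + b) + H = (-405 + (4 - 12*I*sqrt(5))) + 6645 = (-401 - 12*I*sqrt(5)) + 6645 = 6244 - 12*I*sqrt(5)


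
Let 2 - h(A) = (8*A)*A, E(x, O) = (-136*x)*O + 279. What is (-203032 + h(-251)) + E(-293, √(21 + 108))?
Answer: -706759 + 39848*√129 ≈ -2.5417e+5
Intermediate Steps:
E(x, O) = 279 - 136*O*x (E(x, O) = -136*O*x + 279 = 279 - 136*O*x)
h(A) = 2 - 8*A² (h(A) = 2 - 8*A*A = 2 - 8*A²)
(-203032 + h(-251)) + E(-293, √(21 + 108)) = (-203032 + (2 - 8*(-251)²)) + (279 - 136*√(21 + 108)*(-293)) = (-203032 + (2 - 8*63001)) + (279 - 136*√129*(-293)) = (-203032 + (2 - 504008)) + (279 + 39848*√129) = (-203032 - 504006) + (279 + 39848*√129) = -707038 + (279 + 39848*√129) = -706759 + 39848*√129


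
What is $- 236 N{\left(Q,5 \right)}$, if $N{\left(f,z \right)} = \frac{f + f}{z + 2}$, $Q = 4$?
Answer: $- \frac{1888}{7} \approx -269.71$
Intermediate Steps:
$N{\left(f,z \right)} = \frac{2 f}{2 + z}$
$- 236 N{\left(Q,5 \right)} = - 236 \cdot 2 \cdot 4 \frac{1}{2 + 5} = - 236 \cdot 2 \cdot 4 \cdot \frac{1}{7} = \left(-236\right) \frac{8}{7} = - \frac{1888}{7}$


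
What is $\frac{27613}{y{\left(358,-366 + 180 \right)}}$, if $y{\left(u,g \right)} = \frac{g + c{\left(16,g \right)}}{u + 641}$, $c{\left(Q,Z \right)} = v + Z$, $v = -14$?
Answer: $- \frac{27585387}{386} \approx -71465.0$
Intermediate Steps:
$c{\left(Q,Z \right)} = -14 + Z$
$y{\left(u,g \right)} = \frac{-14 + 2 g}{641 + u}$ ($y{\left(u,g \right)} = \frac{g + \left(-14 + g\right)}{u + 641} = \frac{-14 + 2 g}{641 + u}$)
$\frac{27613}{y{\left(358,-366 + 180 \right)}} = \frac{27613}{2 \frac{1}{641 + 358} \left(-7 + \left(-366 + 180\right)\right)} = \frac{27613}{2 \cdot \frac{1}{999} \left(-7 - 186\right)} = \frac{27613}{2 \cdot \frac{1}{999} \left(-193\right)} = \frac{27613}{- \frac{386}{999}} = 27613 \left(- \frac{999}{386}\right) = - \frac{27585387}{386}$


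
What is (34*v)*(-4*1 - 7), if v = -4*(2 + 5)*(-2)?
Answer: -20944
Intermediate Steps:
v = 56 (v = -4*7*(-2) = -28*(-2) = 56)
(34*v)*(-4*1 - 7) = (34*56)*(-4*1 - 7) = 1904*(-4 - 7) = 1904*(-11) = -20944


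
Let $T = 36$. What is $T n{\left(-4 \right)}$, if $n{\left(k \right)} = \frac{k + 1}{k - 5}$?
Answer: $12$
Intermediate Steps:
$n{\left(k \right)} = \frac{1 + k}{-5 + k}$
$T n{\left(-4 \right)} = 36 \frac{1 - 4}{-5 - 4} = 36 \frac{1}{-9} \left(-3\right) = 36 \left(\left(- \frac{1}{9}\right) \left(-3\right)\right) = 36 \cdot \frac{1}{3} = 12$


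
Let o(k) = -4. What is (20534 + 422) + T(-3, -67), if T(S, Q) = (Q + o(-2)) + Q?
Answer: 20818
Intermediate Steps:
T(S, Q) = -4 + 2*Q (T(S, Q) = (Q - 4) + Q = (-4 + Q) + Q = -4 + 2*Q)
(20534 + 422) + T(-3, -67) = (20534 + 422) + (-4 + 2*(-67)) = 20956 + (-4 - 134) = 20956 - 138 = 20818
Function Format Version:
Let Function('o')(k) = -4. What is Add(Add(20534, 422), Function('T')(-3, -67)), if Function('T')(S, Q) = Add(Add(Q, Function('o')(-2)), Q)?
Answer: 20818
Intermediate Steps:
Function('T')(S, Q) = Add(-4, Mul(2, Q)) (Function('T')(S, Q) = Add(Add(Q, -4), Q) = Add(Add(-4, Q), Q) = Add(-4, Mul(2, Q)))
Add(Add(20534, 422), Function('T')(-3, -67)) = Add(Add(20534, 422), Add(-4, Mul(2, -67))) = Add(20956, Add(-4, -134)) = Add(20956, -138) = 20818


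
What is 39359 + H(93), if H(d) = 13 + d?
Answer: 39465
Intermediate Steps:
39359 + H(93) = 39359 + (13 + 93) = 39359 + 106 = 39465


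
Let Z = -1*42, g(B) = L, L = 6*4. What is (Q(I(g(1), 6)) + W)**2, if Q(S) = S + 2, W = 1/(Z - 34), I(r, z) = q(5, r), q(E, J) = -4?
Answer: 23409/5776 ≈ 4.0528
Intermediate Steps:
L = 24
g(B) = 24
Z = -42
I(r, z) = -4
W = -1/76 (W = 1/(-42 - 34) = 1/(-76) = -1/76 ≈ -0.013158)
Q(S) = 2 + S
(Q(I(g(1), 6)) + W)**2 = ((2 - 4) - 1/76)**2 = (-2 - 1/76)**2 = (-153/76)**2 = 23409/5776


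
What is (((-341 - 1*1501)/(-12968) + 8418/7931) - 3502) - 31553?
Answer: -1802627606457/51424604 ≈ -35054.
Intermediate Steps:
(((-341 - 1*1501)/(-12968) + 8418/7931) - 3502) - 31553 = (((-341 - 1501)*(-1/12968) + 8418*(1/7931)) - 3502) - 31553 = ((-1842*(-1/12968) + 8418/7931) - 3502) - 31553 = ((921/6484 + 8418/7931) - 3502) - 31553 = (61886763/51424604 - 3502) - 31553 = -180027076445/51424604 - 31553 = -1802627606457/51424604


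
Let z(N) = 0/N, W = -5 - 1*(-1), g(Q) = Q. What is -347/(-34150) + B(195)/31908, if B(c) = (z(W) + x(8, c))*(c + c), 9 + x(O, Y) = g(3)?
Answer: -5736577/90804850 ≈ -0.063175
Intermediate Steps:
W = -4 (W = -5 + 1 = -4)
x(O, Y) = -6 (x(O, Y) = -9 + 3 = -6)
z(N) = 0
B(c) = -12*c (B(c) = (0 - 6)*(c + c) = -12*c)
-347/(-34150) + B(195)/31908 = -347/(-34150) - 12*195/31908 = -347*(-1/34150) - 2340*1/31908 = 347/34150 - 195/2659 = -5736577/90804850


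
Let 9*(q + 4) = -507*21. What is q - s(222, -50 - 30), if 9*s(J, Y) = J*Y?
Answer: 2359/3 ≈ 786.33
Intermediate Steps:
s(J, Y) = J*Y/9 (s(J, Y) = (J*Y)/9 = J*Y/9)
q = -1187 (q = -4 + (-507*21)/9 = -4 + (1/9)*(-10647) = -4 - 1183 = -1187)
q - s(222, -50 - 30) = -1187 - 222*(-50 - 30)/9 = -1187 - 222*(-80)/9 = -1187 - 1*(-5920/3) = -1187 + 5920/3 = 2359/3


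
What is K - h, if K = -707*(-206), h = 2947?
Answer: 142695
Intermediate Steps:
K = 145642
K - h = 145642 - 1*2947 = 145642 - 2947 = 142695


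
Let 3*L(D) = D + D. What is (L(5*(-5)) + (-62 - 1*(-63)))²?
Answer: 2209/9 ≈ 245.44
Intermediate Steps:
L(D) = 2*D/3 (L(D) = (D + D)/3 = (2*D)/3 = 2*D/3)
(L(5*(-5)) + (-62 - 1*(-63)))² = (2*(5*(-5))/3 + (-62 - 1*(-63)))² = ((⅔)*(-25) + (-62 + 63))² = (-50/3 + 1)² = (-47/3)² = 2209/9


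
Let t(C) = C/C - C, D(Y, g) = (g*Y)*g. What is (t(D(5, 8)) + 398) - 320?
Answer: -241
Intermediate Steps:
D(Y, g) = Y*g**2 (D(Y, g) = (Y*g)*g = Y*g**2)
t(C) = 1 - C
(t(D(5, 8)) + 398) - 320 = ((1 - 5*8**2) + 398) - 320 = ((1 - 5*64) + 398) - 320 = ((1 - 1*320) + 398) - 320 = ((1 - 320) + 398) - 320 = (-319 + 398) - 320 = 79 - 320 = -241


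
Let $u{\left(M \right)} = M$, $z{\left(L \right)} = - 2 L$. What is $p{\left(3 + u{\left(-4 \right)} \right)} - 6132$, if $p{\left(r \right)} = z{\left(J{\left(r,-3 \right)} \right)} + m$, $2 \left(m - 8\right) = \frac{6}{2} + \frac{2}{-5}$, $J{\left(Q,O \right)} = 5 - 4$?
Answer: $- \frac{61247}{10} \approx -6124.7$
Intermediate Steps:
$J{\left(Q,O \right)} = 1$
$m = \frac{93}{10}$ ($m = 8 + \frac{\frac{6}{2} + \frac{2}{-5}}{2} = 8 + \frac{6 \cdot \frac{1}{2} + 2 \left(- \frac{1}{5}\right)}{2} = 8 + \frac{3 - \frac{2}{5}}{2} = 8 + \frac{1}{2} \cdot \frac{13}{5} = 8 + \frac{13}{10} = \frac{93}{10} \approx 9.3$)
$p{\left(r \right)} = \frac{73}{10}$ ($p{\left(r \right)} = \left(-2\right) 1 + \frac{93}{10} = -2 + \frac{93}{10} = \frac{73}{10}$)
$p{\left(3 + u{\left(-4 \right)} \right)} - 6132 = \frac{73}{10} - 6132 = - \frac{61247}{10}$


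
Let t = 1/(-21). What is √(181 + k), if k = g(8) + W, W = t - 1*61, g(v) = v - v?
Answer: √52899/21 ≈ 10.952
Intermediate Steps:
t = -1/21 ≈ -0.047619
g(v) = 0
W = -1282/21 (W = -1/21 - 1*61 = -1/21 - 61 = -1282/21 ≈ -61.048)
k = -1282/21 (k = 0 - 1282/21 = -1282/21 ≈ -61.048)
√(181 + k) = √(181 - 1282/21) = √(2519/21) = √52899/21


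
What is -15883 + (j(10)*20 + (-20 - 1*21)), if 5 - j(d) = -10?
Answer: -15624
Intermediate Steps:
j(d) = 15 (j(d) = 5 - 1*(-10) = 5 + 10 = 15)
-15883 + (j(10)*20 + (-20 - 1*21)) = -15883 + (15*20 + (-20 - 1*21)) = -15883 + (300 + (-20 - 21)) = -15883 + (300 - 41) = -15883 + 259 = -15624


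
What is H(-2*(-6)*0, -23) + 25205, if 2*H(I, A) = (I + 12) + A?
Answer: 50399/2 ≈ 25200.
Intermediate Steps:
H(I, A) = 6 + A/2 + I/2 (H(I, A) = ((I + 12) + A)/2 = ((12 + I) + A)/2 = (12 + A + I)/2 = 6 + A/2 + I/2)
H(-2*(-6)*0, -23) + 25205 = (6 + (½)*(-23) + (-2*(-6)*0)/2) + 25205 = (6 - 23/2 + (12*0)/2) + 25205 = (6 - 23/2 + (½)*0) + 25205 = (6 - 23/2 + 0) + 25205 = -11/2 + 25205 = 50399/2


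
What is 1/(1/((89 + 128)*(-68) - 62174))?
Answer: -76930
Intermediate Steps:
1/(1/((89 + 128)*(-68) - 62174)) = 1/(1/(217*(-68) - 62174)) = 1/(1/(-14756 - 62174)) = 1/(1/(-76930)) = 1/(-1/76930) = -76930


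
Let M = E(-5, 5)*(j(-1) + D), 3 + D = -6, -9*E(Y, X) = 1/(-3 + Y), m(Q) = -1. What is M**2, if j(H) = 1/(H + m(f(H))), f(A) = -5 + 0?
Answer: 361/20736 ≈ 0.017409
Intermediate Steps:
f(A) = -5
E(Y, X) = -1/(9*(-3 + Y))
D = -9 (D = -3 - 6 = -9)
j(H) = 1/(-1 + H) (j(H) = 1/(H - 1) = 1/(-1 + H))
M = -19/144 (M = (-1/(-27 + 9*(-5)))*(1/(-1 - 1) - 9) = (-1/(-27 - 45))*(1/(-2) - 9) = (-1/(-72))*(-1/2 - 9) = -1*(-1/72)*(-19/2) = (1/72)*(-19/2) = -19/144 ≈ -0.13194)
M**2 = (-19/144)**2 = 361/20736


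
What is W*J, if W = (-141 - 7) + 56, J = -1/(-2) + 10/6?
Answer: -598/3 ≈ -199.33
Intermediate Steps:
J = 13/6 (J = -1*(-1/2) + 10*(1/6) = 1/2 + 5/3 = 13/6 ≈ 2.1667)
W = -92 (W = -148 + 56 = -92)
W*J = -92*13/6 = -598/3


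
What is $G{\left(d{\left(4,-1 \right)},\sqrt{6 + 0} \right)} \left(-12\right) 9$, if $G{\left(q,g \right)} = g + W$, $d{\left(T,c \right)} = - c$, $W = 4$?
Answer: $-432 - 108 \sqrt{6} \approx -696.54$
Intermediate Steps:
$G{\left(q,g \right)} = 4 + g$ ($G{\left(q,g \right)} = g + 4 = 4 + g$)
$G{\left(d{\left(4,-1 \right)},\sqrt{6 + 0} \right)} \left(-12\right) 9 = \left(4 + \sqrt{6 + 0}\right) \left(-12\right) 9 = \left(4 + \sqrt{6}\right) \left(-12\right) 9 = \left(-48 - 12 \sqrt{6}\right) 9 = -432 - 108 \sqrt{6}$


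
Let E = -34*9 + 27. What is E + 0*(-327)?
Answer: -279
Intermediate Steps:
E = -279 (E = -306 + 27 = -279)
E + 0*(-327) = -279 + 0*(-327) = -279 + 0 = -279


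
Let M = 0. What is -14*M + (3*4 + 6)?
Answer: 18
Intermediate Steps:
-14*M + (3*4 + 6) = -14*0 + (3*4 + 6) = 0 + (12 + 6) = 0 + 18 = 18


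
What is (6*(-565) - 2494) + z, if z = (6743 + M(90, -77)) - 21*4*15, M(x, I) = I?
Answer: -478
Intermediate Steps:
z = 5406 (z = (6743 - 77) - 21*4*15 = 6666 - 84*15 = 6666 - 1*1260 = 6666 - 1260 = 5406)
(6*(-565) - 2494) + z = (6*(-565) - 2494) + 5406 = (-3390 - 2494) + 5406 = -5884 + 5406 = -478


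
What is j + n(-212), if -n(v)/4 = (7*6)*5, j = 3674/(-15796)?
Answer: -603287/718 ≈ -840.23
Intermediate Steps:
j = -167/718 (j = 3674*(-1/15796) = -167/718 ≈ -0.23259)
n(v) = -840 (n(v) = -4*7*6*5 = -168*5 = -4*210 = -840)
j + n(-212) = -167/718 - 840 = -603287/718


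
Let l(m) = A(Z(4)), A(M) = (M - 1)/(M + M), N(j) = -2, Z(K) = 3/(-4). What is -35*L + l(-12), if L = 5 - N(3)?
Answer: -1463/6 ≈ -243.83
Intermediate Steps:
Z(K) = -¾ (Z(K) = 3*(-¼) = -¾)
A(M) = (-1 + M)/(2*M) (A(M) = (-1 + M)/((2*M)) = (-1 + M)*(1/(2*M)) = (-1 + M)/(2*M))
l(m) = 7/6 (l(m) = (-1 - ¾)/(2*(-¾)) = (½)*(-4/3)*(-7/4) = 7/6)
L = 7 (L = 5 - 1*(-2) = 5 + 2 = 7)
-35*L + l(-12) = -35*7 + 7/6 = -245 + 7/6 = -1463/6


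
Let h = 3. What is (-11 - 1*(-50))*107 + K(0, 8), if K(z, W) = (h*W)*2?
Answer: 4221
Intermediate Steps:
K(z, W) = 6*W (K(z, W) = (3*W)*2 = 6*W)
(-11 - 1*(-50))*107 + K(0, 8) = (-11 - 1*(-50))*107 + 6*8 = (-11 + 50)*107 + 48 = 39*107 + 48 = 4173 + 48 = 4221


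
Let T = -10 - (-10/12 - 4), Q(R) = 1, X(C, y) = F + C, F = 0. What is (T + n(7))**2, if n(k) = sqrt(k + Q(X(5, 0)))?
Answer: 1249/36 - 62*sqrt(2)/3 ≈ 5.4674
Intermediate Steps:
X(C, y) = C (X(C, y) = 0 + C = C)
n(k) = sqrt(1 + k) (n(k) = sqrt(k + 1) = sqrt(1 + k))
T = -31/6 (T = -10 - (-10*1/12 - 4) = -10 - (-5/6 - 4) = -10 - 1*(-29/6) = -10 + 29/6 = -31/6 ≈ -5.1667)
(T + n(7))**2 = (-31/6 + sqrt(1 + 7))**2 = (-31/6 + sqrt(8))**2 = (-31/6 + 2*sqrt(2))**2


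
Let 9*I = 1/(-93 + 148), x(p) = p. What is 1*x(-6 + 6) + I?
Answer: 1/495 ≈ 0.0020202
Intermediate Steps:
I = 1/495 (I = 1/(9*(-93 + 148)) = (⅑)/55 = (⅑)*(1/55) = 1/495 ≈ 0.0020202)
1*x(-6 + 6) + I = 1*(-6 + 6) + 1/495 = 1*0 + 1/495 = 0 + 1/495 = 1/495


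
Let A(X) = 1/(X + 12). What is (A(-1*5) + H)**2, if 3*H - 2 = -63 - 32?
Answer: 46656/49 ≈ 952.16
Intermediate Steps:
A(X) = 1/(12 + X)
H = -31 (H = 2/3 + (-63 - 32)/3 = 2/3 + (1/3)*(-95) = 2/3 - 95/3 = -31)
(A(-1*5) + H)**2 = (1/(12 - 1*5) - 31)**2 = (1/(12 - 5) - 31)**2 = (1/7 - 31)**2 = (-216/7)**2 = 46656/49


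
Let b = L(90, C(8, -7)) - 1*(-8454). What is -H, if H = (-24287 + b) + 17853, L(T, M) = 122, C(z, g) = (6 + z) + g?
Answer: -2142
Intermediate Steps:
C(z, g) = 6 + g + z
b = 8576 (b = 122 - 1*(-8454) = 122 + 8454 = 8576)
H = 2142 (H = (-24287 + 8576) + 17853 = -15711 + 17853 = 2142)
-H = -1*2142 = -2142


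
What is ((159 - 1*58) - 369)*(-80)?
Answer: 21440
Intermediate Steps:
((159 - 1*58) - 369)*(-80) = ((159 - 58) - 369)*(-80) = (101 - 369)*(-80) = -268*(-80) = 21440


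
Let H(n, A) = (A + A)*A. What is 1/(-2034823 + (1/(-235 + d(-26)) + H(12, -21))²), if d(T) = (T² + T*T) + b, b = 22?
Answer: -1297321/1630599458382 ≈ -7.9561e-7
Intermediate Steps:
d(T) = 22 + 2*T² (d(T) = (T² + T*T) + 22 = (T² + T²) + 22 = 2*T² + 22 = 22 + 2*T²)
H(n, A) = 2*A² (H(n, A) = (2*A)*A = 2*A²)
1/(-2034823 + (1/(-235 + d(-26)) + H(12, -21))²) = 1/(-2034823 + (1/(-235 + (22 + 2*(-26)²)) + 2*(-21)²)²) = 1/(-2034823 + (1/(-235 + (22 + 2*676)) + 2*441)²) = 1/(-2034823 + (1/(-235 + (22 + 1352)) + 882)²) = 1/(-2034823 + (1/(-235 + 1374) + 882)²) = 1/(-2034823 + (1/1139 + 882)²) = 1/(-2034823 + (1004599/1139)²) = 1/(-2034823 + 1009219150801/1297321) = 1/(-1630599458382/1297321) = -1297321/1630599458382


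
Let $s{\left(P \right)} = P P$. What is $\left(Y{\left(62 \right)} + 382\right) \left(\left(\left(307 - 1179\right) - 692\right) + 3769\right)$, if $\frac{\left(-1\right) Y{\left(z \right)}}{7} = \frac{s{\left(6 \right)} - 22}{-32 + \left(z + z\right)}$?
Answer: $\frac{38638215}{46} \approx 8.3996 \cdot 10^{5}$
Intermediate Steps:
$s{\left(P \right)} = P^{2}$
$Y{\left(z \right)} = - \frac{98}{-32 + 2 z}$ ($Y{\left(z \right)} = - 7 \frac{6^{2} - 22}{-32 + \left(z + z\right)} = - 7 \frac{36 - 22}{-32 + 2 z} = - 7 \frac{14}{-32 + 2 z} = - \frac{98}{-32 + 2 z}$)
$\left(Y{\left(62 \right)} + 382\right) \left(\left(\left(307 - 1179\right) - 692\right) + 3769\right) = \left(- \frac{49}{-16 + 62} + 382\right) \left(\left(\left(307 - 1179\right) - 692\right) + 3769\right) = \left(- \frac{49}{46} + 382\right) \left(\left(-872 - 692\right) + 3769\right) = \left(\left(-49\right) \frac{1}{46} + 382\right) \left(-1564 + 3769\right) = \left(- \frac{49}{46} + 382\right) 2205 = \frac{17523}{46} \cdot 2205 = \frac{38638215}{46}$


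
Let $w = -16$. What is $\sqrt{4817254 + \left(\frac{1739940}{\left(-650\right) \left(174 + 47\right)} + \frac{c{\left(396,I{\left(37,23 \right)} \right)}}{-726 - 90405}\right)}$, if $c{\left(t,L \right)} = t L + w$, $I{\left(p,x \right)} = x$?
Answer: $\frac{2 \sqrt{12212238620164330021290}}{100699755} \approx 2194.8$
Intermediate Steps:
$c{\left(t,L \right)} = -16 + L t$ ($c{\left(t,L \right)} = t L - 16 = L t - 16 = -16 + L t$)
$\sqrt{4817254 + \left(\frac{1739940}{\left(-650\right) \left(174 + 47\right)} + \frac{c{\left(396,I{\left(37,23 \right)} \right)}}{-726 - 90405}\right)} = \sqrt{4817254 + \left(\frac{1739940}{\left(-650\right) \left(174 + 47\right)} + \frac{-16 + 23 \cdot 396}{-726 - 90405}\right)} = \sqrt{4817254 + \left(\frac{1739940}{\left(-650\right) 221} + \frac{-16 + 9108}{-726 - 90405}\right)} = \sqrt{4817254 + \left(\frac{1739940}{-143650} + \frac{9092}{-91131}\right)} = \sqrt{4817254 + \left(1739940 \left(- \frac{1}{143650}\right) + 9092 \left(- \frac{1}{91131}\right)\right)} = \sqrt{4817254 - \frac{15986853794}{1309096815}} = \sqrt{\frac{6306235881592216}{1309096815}} = \frac{2 \sqrt{12212238620164330021290}}{100699755}$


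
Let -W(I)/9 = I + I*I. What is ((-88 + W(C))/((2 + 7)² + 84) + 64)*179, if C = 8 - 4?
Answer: 1842268/165 ≈ 11165.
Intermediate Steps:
C = 4
W(I) = -9*I - 9*I² (W(I) = -9*(I + I*I) = -9*(I + I²) = -9*I - 9*I²)
((-88 + W(C))/((2 + 7)² + 84) + 64)*179 = ((-88 - 9*4*(1 + 4))/((2 + 7)² + 84) + 64)*179 = ((-88 - 9*4*5)/(9² + 84) + 64)*179 = ((-88 - 180)/(81 + 84) + 64)*179 = (-268/165 + 64)*179 = (10292/165)*179 = 1842268/165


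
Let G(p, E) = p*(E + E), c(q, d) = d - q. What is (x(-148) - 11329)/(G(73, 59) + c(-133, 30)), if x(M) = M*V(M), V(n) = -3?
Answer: -10885/8777 ≈ -1.2402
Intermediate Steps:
x(M) = -3*M (x(M) = M*(-3) = -3*M)
G(p, E) = 2*E*p (G(p, E) = p*(2*E) = 2*E*p)
(x(-148) - 11329)/(G(73, 59) + c(-133, 30)) = (-3*(-148) - 11329)/(2*59*73 + (30 - 1*(-133))) = (444 - 11329)/(8614 + (30 + 133)) = -10885/(8614 + 163) = -10885/8777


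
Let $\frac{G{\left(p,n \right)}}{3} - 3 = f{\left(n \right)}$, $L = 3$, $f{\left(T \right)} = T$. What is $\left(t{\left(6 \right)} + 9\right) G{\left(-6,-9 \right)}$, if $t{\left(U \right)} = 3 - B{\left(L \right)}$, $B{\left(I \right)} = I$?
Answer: $-162$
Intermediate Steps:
$G{\left(p,n \right)} = 9 + 3 n$
$t{\left(U \right)} = 0$ ($t{\left(U \right)} = 3 - 3 = 0$)
$\left(t{\left(6 \right)} + 9\right) G{\left(-6,-9 \right)} = \left(0 + 9\right) \left(9 + 3 \left(-9\right)\right) = 9 \left(9 - 27\right) = 9 \left(-18\right) = -162$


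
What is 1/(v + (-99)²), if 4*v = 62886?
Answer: 2/51045 ≈ 3.9181e-5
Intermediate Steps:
v = 31443/2 (v = (¼)*62886 = 31443/2 ≈ 15722.)
1/(v + (-99)²) = 1/(31443/2 + (-99)²) = 1/(31443/2 + 9801) = 1/(51045/2) = 2/51045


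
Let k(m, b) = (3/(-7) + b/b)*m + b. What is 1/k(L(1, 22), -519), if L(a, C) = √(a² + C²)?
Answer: -25431/13190929 - 28*√485/13190929 ≈ -0.0019747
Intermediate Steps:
L(a, C) = √(C² + a²)
k(m, b) = b + 4*m/7 (k(m, b) = (3*(-⅐) + 1)*m + b = (-3/7 + 1)*m + b = 4*m/7 + b = b + 4*m/7)
1/k(L(1, 22), -519) = 1/(-519 + 4*√(22² + 1²)/7) = 1/(-519 + 4*√(484 + 1)/7) = 1/(-519 + 4*√485/7)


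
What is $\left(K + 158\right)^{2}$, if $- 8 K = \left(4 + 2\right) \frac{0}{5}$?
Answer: $24964$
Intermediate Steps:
$K = 0$ ($K = - \frac{\left(4 + 2\right) \frac{0}{5}}{8} = - \frac{6 \cdot 0 \cdot \frac{1}{5}}{8} = - \frac{6 \cdot 0}{8} = \left(- \frac{1}{8}\right) 0 = 0$)
$\left(K + 158\right)^{2} = \left(0 + 158\right)^{2} = 158^{2} = 24964$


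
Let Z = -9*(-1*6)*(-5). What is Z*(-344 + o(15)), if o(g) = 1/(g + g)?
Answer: 92871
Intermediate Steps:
o(g) = 1/(2*g)
Z = -270 (Z = -(-54)*(-5) = -9*30 = -270)
Z*(-344 + o(15)) = -270*(-344 + (½)/15) = -270*(-344 + (½)*(1/15)) = -270*(-344 + 1/30) = -270*(-10319/30) = 92871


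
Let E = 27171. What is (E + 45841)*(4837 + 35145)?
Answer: 2919165784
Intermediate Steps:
(E + 45841)*(4837 + 35145) = (27171 + 45841)*(4837 + 35145) = 73012*39982 = 2919165784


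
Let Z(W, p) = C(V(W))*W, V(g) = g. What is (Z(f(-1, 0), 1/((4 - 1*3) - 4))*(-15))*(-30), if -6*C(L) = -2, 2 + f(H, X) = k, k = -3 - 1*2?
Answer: -1050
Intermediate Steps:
k = -5 (k = -3 - 2 = -5)
f(H, X) = -7 (f(H, X) = -2 - 5 = -7)
C(L) = ⅓ (C(L) = -⅙*(-2) = ⅓)
Z(W, p) = W/3
(Z(f(-1, 0), 1/((4 - 1*3) - 4))*(-15))*(-30) = (((⅓)*(-7))*(-15))*(-30) = -7/3*(-15)*(-30) = 35*(-30) = -1050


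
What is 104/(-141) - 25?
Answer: -3629/141 ≈ -25.738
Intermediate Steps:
104/(-141) - 25 = 104*(-1/141) - 25 = -104/141 - 25 = -3629/141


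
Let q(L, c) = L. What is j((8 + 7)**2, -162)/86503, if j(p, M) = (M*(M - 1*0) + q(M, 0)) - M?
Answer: 26244/86503 ≈ 0.30339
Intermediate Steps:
j(p, M) = M**2 (j(p, M) = (M*(M - 1*0) + M) - M = (M*(M + 0) + M) - M = (M*M + M) - M = (M**2 + M) - M = (M + M**2) - M = M**2)
j((8 + 7)**2, -162)/86503 = (-162)**2/86503 = 26244*(1/86503) = 26244/86503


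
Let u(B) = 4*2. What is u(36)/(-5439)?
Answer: -8/5439 ≈ -0.0014709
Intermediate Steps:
u(B) = 8
u(36)/(-5439) = 8/(-5439) = 8*(-1/5439) = -8/5439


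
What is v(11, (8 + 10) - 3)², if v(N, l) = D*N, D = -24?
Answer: 69696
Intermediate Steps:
v(N, l) = -24*N
v(11, (8 + 10) - 3)² = (-24*11)² = (-264)² = 69696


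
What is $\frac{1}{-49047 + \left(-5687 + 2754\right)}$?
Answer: $- \frac{1}{51980} \approx -1.9238 \cdot 10^{-5}$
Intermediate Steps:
$\frac{1}{-49047 + \left(-5687 + 2754\right)} = \frac{1}{-49047 - 2933} = \frac{1}{-51980} = - \frac{1}{51980}$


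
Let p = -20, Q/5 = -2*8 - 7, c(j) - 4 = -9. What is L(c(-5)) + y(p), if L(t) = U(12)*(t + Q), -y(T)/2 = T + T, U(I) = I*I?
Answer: -17200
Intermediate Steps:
c(j) = -5 (c(j) = 4 - 9 = -5)
Q = -115 (Q = 5*(-2*8 - 7) = 5*(-16 - 7) = 5*(-23) = -115)
U(I) = I²
y(T) = -4*T (y(T) = -2*(T + T) = -4*T)
L(t) = -16560 + 144*t (L(t) = 12²*(t - 115) = 144*(-115 + t) = -16560 + 144*t)
L(c(-5)) + y(p) = (-16560 + 144*(-5)) - 4*(-20) = (-16560 - 720) + 80 = -17280 + 80 = -17200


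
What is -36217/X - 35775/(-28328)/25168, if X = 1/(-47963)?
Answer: 1238464127864125759/712959104 ≈ 1.7371e+9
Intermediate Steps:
X = -1/47963 ≈ -2.0849e-5
-36217/X - 35775/(-28328)/25168 = -36217/(-1/47963) - 35775/(-28328)/25168 = -36217*(-47963) - 35775*(-1/28328)*(1/25168) = 1737075971 + (35775/28328)*(1/25168) = 1737075971 + 35775/712959104 = 1238464127864125759/712959104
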